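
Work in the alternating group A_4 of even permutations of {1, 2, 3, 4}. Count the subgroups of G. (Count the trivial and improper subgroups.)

10

|G| = 12, so by Lagrange every subgroup order divides 12. Divisors: 1, 2, 3, 4, 6, 12.
Subgroups by order — order 1: 1; order 2: 3; order 3: 4; order 4: 1; order 6: 0; order 12: 1.
Total: 1 + 3 + 4 + 1 + 0 + 1 = 10.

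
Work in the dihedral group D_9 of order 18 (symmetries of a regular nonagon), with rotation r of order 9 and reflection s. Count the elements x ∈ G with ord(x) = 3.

The elements of order 3 are: r^3, r^6.
That's 2.

2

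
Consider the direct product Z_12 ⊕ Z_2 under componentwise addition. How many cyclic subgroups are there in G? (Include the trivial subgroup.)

12

Each element a generates a cyclic subgroup ⟨a⟩; distinct elements may generate the same one (a cyclic group of order d has φ(d) generators).
Cyclic subgroups by order — order 1: 1; order 2: 3; order 3: 1; order 4: 2; order 6: 3; order 12: 2.
Total: 12.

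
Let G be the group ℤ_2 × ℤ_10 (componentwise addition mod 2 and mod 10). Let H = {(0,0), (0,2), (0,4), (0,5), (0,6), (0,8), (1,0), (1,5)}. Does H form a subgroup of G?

No

|H| = 8 does not divide |G| = 20, so by Lagrange H is not a subgroup.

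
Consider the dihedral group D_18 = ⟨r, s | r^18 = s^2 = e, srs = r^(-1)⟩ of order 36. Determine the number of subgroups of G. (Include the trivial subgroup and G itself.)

|G| = 36, so by Lagrange every subgroup order divides 36. Divisors: 1, 2, 3, 4, 6, 9, 12, 18, 36.
Subgroups by order — order 1: 1; order 2: 19; order 3: 1; order 4: 9; order 6: 7; order 9: 1; order 12: 3; order 18: 3; order 36: 1.
Total: 1 + 19 + 1 + 9 + 7 + 1 + 3 + 3 + 1 = 45.

45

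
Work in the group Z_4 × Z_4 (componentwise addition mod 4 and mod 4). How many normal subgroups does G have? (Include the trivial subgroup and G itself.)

15

G is abelian, so every subgroup is normal.
G has 15 subgroups in total, hence 15 normal subgroups.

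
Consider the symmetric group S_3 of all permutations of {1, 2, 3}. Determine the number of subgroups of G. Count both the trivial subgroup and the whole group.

|G| = 6, so by Lagrange every subgroup order divides 6. Divisors: 1, 2, 3, 6.
Subgroups by order — order 1: 1; order 2: 3; order 3: 1; order 6: 1.
Total: 1 + 3 + 1 + 1 = 6.

6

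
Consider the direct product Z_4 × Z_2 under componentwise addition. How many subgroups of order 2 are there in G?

|G| = 8 and 2 | 8, so subgroups of order 2 are possible by Lagrange.
The subgroups of order 2 are: {(0,0), (0,1)}; {(0,0), (2,0)}; {(0,0), (2,1)}.
So G has 3 subgroups of order 2.

3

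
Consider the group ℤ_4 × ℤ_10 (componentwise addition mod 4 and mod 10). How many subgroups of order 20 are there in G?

3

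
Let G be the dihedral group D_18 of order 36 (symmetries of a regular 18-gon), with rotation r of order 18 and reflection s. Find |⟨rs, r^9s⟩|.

18

|⟨rs⟩| = 2 and |⟨r^9s⟩| = 2, so |H| is a multiple of lcm(2, 2) = 2 and divides |G| = 36.
Closing under the operation: H = {e, r^2, r^4, r^6, r^8, r^10, r^12, r^14, r^16, rs, r^3s, r^5s, r^7s, r^9s, r^11s, r^13s, r^15s, r^17s}, so |H| = 18.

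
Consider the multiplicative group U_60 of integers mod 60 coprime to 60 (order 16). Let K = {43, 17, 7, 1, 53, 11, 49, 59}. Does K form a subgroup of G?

|K| = 8 divides |G| = 16, consistent with Lagrange.
K contains the identity, every element's inverse is in K, and K is closed under ·: it is a subgroup.

Yes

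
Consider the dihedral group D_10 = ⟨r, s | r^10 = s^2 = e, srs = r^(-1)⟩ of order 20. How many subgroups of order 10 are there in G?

|G| = 20 and 10 | 20, so subgroups of order 10 are possible by Lagrange.
The subgroups of order 10 are: {e, r, r^2, r^3, r^4, r^5, r^6, r^7, r^8, r^9}; {e, r^2, r^4, r^6, r^8, s, r^2s, r^4s, r^6s, r^8s}; {e, r^2, r^4, r^6, r^8, rs, r^3s, r^5s, r^7s, r^9s}.
So G has 3 subgroups of order 10.

3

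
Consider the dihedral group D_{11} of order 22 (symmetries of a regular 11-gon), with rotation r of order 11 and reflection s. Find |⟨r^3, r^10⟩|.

11

|⟨r^3⟩| = 11 and |⟨r^10⟩| = 11, so |H| is a multiple of lcm(11, 11) = 11 and divides |G| = 22.
Closing under the operation: H = {e, r, r^2, r^3, r^4, r^5, r^6, r^7, r^8, r^9, r^10}, so |H| = 11.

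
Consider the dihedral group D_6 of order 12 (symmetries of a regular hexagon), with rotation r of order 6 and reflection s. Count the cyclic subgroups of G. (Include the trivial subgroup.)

10

Group the elements of G by the cyclic subgroup they generate; each cyclic subgroup of order d accounts for φ(d) elements.
Cyclic subgroups by order — order 1: 1; order 2: 7; order 3: 1; order 6: 1.
Total: 10.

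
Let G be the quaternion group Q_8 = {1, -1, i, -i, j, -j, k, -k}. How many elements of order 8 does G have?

No element of G has order 8 (even though 8 | 8).

0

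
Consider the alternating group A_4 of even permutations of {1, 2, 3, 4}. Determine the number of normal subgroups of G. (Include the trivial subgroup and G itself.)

G has 10 subgroups. Checking conjugation-invariance by order — order 1: 1/1 normal; order 2: 0/3 normal; order 3: 0/4 normal; order 4: 1/1 normal; order 12: 1/1 normal.
Total normal subgroups: 3.

3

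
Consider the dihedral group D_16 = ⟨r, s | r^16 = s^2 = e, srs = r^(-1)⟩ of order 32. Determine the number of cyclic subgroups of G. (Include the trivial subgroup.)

21

A cyclic subgroup of order d is generated by each of its φ(d) elements of order d, so the cyclic subgroups of order d number (#elements of order d)/φ(d).
Cyclic subgroups by order — order 1: 1; order 2: 17; order 4: 1; order 8: 1; order 16: 1.
Total: 21.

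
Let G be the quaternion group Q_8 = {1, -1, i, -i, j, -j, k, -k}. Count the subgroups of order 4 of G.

|G| = 8 and 4 | 8, so subgroups of order 4 are possible by Lagrange.
The subgroups of order 4 are: {1, -1, i, -i}; {1, -1, j, -j}; {1, -1, k, -k}.
So G has 3 subgroups of order 4.

3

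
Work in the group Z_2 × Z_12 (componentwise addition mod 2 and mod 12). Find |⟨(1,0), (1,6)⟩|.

4

|⟨(1,0)⟩| = 2 and |⟨(1,6)⟩| = 2, so |H| is a multiple of lcm(2, 2) = 2 and divides |G| = 24.
Closing under the operation: H = {(0,0), (0,6), (1,0), (1,6)}, so |H| = 4.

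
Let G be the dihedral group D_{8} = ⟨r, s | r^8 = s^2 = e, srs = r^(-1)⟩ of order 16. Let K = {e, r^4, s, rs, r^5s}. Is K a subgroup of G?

|K| = 5 does not divide |G| = 16, so by Lagrange K is not a subgroup.

No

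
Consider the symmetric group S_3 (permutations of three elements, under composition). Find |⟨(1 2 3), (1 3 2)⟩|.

3

|⟨(1 2 3)⟩| = 3 and |⟨(1 3 2)⟩| = 3, so |H| is a multiple of lcm(3, 3) = 3 and divides |G| = 6.
Closing under the operation: H = {e, (1 2 3), (1 3 2)}, so |H| = 3.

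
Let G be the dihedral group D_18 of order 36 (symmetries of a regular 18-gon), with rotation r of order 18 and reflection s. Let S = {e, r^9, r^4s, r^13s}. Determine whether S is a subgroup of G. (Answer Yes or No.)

Yes

|S| = 4 divides |G| = 36, consistent with Lagrange.
S contains the identity, every element's inverse is in S, and S is closed under ·: it is a subgroup.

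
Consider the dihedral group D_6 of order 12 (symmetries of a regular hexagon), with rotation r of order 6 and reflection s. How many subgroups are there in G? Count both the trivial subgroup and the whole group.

16

|G| = 12, so by Lagrange every subgroup order divides 12. Divisors: 1, 2, 3, 4, 6, 12.
Subgroups by order — order 1: 1; order 2: 7; order 3: 1; order 4: 3; order 6: 3; order 12: 1.
Total: 1 + 7 + 1 + 3 + 3 + 1 = 16.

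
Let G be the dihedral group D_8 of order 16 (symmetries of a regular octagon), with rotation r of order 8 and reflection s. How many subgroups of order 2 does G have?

9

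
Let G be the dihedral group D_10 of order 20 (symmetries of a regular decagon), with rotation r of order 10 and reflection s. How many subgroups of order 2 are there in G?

11

|G| = 20 and 2 | 20, so subgroups of order 2 are possible by Lagrange.
The subgroups of order 2 are: {e, r^2s}; {e, r^3s}; {e, r^4s}; {e, r^5}; … (11 in all).
So G has 11 subgroups of order 2.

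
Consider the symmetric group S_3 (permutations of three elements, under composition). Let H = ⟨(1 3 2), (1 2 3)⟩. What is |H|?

3

|⟨(1 3 2)⟩| = 3 and |⟨(1 2 3)⟩| = 3, so |H| is a multiple of lcm(3, 3) = 3 and divides |G| = 6.
Closing under the operation: H = {e, (1 2 3), (1 3 2)}, so |H| = 3.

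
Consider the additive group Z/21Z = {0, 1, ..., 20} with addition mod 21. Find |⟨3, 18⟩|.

7

|⟨3⟩| = 7 and |⟨18⟩| = 7, so |H| is a multiple of lcm(7, 7) = 7 and divides |G| = 21.
Closing under the operation: H = {0, 3, 6, 9, 12, 15, 18}, so |H| = 7.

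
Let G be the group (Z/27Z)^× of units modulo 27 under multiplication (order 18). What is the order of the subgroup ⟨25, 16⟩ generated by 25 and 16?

9

|⟨25⟩| = 9 and |⟨16⟩| = 9, so |H| is a multiple of lcm(9, 9) = 9 and divides |G| = 18.
Closing under the operation: H = {1, 4, 7, 10, 13, 16, 19, 22, 25}, so |H| = 9.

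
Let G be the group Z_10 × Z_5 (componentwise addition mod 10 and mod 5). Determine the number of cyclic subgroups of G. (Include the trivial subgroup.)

Group the elements of G by the cyclic subgroup they generate; each cyclic subgroup of order d accounts for φ(d) elements.
Cyclic subgroups by order — order 1: 1; order 2: 1; order 5: 6; order 10: 6.
Total: 14.

14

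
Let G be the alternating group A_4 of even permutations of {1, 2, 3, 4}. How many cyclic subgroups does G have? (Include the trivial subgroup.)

A cyclic subgroup of order d is generated by each of its φ(d) elements of order d, so the cyclic subgroups of order d number (#elements of order d)/φ(d).
Cyclic subgroups by order — order 1: 1; order 2: 3; order 3: 4.
Total: 8.

8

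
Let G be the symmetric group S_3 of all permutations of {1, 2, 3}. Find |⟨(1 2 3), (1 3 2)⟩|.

|⟨(1 2 3)⟩| = 3 and |⟨(1 3 2)⟩| = 3, so |H| is a multiple of lcm(3, 3) = 3 and divides |G| = 6.
Closing under the operation: H = {e, (1 2 3), (1 3 2)}, so |H| = 3.

3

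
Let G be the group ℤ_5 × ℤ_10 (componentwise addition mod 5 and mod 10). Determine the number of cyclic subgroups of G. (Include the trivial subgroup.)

14

Group the elements of G by the cyclic subgroup they generate; each cyclic subgroup of order d accounts for φ(d) elements.
Cyclic subgroups by order — order 1: 1; order 2: 1; order 5: 6; order 10: 6.
Total: 14.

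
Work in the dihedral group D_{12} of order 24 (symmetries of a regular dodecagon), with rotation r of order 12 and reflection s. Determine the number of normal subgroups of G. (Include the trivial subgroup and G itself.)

9

G has 34 subgroups. Checking conjugation-invariance by order — order 1: 1/1 normal; order 2: 1/13 normal; order 3: 1/1 normal; order 4: 1/7 normal; order 6: 1/5 normal; order 8: 0/3 normal; order 12: 3/3 normal; order 24: 1/1 normal.
Total normal subgroups: 9.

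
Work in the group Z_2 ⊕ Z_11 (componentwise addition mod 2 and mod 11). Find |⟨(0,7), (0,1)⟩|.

11

|⟨(0,7)⟩| = 11 and |⟨(0,1)⟩| = 11, so |H| is a multiple of lcm(11, 11) = 11 and divides |G| = 22.
Closing under the operation: H = {(0,0), (0,1), (0,2), (0,3), (0,4), (0,5), (0,6), (0,7), (0,8), (0,9), (0,10)}, so |H| = 11.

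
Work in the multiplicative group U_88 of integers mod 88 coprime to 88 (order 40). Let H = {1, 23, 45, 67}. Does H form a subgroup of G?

|H| = 4 divides |G| = 40, consistent with Lagrange.
H contains the identity, every element's inverse is in H, and H is closed under ·: it is a subgroup.

Yes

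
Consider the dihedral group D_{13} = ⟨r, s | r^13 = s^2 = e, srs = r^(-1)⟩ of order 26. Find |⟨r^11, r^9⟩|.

|⟨r^11⟩| = 13 and |⟨r^9⟩| = 13, so |H| is a multiple of lcm(13, 13) = 13 and divides |G| = 26.
Closing under the operation: H = {e, r, r^2, r^3, r^4, r^5, r^6, r^7, r^8, r^9, r^10, r^11, r^12}, so |H| = 13.

13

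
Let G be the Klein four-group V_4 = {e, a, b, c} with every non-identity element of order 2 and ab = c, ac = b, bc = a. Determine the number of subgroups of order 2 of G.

3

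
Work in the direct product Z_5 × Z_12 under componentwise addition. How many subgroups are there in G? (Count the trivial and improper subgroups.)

12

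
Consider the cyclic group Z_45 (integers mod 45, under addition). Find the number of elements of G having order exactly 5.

In a cyclic group of order 45, the number of elements of order d (for d | 45) is φ(d).
φ(5) = 4.

4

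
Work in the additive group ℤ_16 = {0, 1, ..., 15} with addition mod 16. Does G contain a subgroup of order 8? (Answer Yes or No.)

8 | 16. A subgroup of order 8 is {0, 2, 4, 6, 8, 10, 12, 14}.

Yes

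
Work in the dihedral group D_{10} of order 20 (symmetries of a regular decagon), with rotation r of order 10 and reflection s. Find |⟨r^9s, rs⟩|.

|⟨r^9s⟩| = 2 and |⟨rs⟩| = 2, so |H| is a multiple of lcm(2, 2) = 2 and divides |G| = 20.
Closing under the operation: H = {e, r^2, r^4, r^6, r^8, rs, r^3s, r^5s, r^7s, r^9s}, so |H| = 10.

10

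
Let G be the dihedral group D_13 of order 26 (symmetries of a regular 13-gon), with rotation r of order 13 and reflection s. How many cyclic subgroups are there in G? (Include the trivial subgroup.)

15

Each element a generates a cyclic subgroup ⟨a⟩; distinct elements may generate the same one (a cyclic group of order d has φ(d) generators).
Cyclic subgroups by order — order 1: 1; order 2: 13; order 13: 1.
Total: 15.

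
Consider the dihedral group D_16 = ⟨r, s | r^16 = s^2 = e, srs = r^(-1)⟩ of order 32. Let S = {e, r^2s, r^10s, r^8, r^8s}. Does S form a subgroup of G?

|S| = 5 does not divide |G| = 32, so by Lagrange S is not a subgroup.

No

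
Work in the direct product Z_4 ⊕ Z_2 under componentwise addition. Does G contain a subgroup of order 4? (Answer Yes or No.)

Yes

4 | 8. A subgroup of order 4 is {(0,0), (0,1), (2,0), (2,1)}.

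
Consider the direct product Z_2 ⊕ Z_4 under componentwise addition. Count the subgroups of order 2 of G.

3

|G| = 8 and 2 | 8, so subgroups of order 2 are possible by Lagrange.
The subgroups of order 2 are: {(0,0), (0,2)}; {(0,0), (1,0)}; {(0,0), (1,2)}.
So G has 3 subgroups of order 2.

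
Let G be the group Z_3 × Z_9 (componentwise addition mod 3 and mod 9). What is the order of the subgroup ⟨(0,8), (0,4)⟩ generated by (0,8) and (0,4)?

|⟨(0,8)⟩| = 9 and |⟨(0,4)⟩| = 9, so |H| is a multiple of lcm(9, 9) = 9 and divides |G| = 27.
Closing under the operation: H = {(0,0), (0,1), (0,2), (0,3), (0,4), (0,5), (0,6), (0,7), (0,8)}, so |H| = 9.

9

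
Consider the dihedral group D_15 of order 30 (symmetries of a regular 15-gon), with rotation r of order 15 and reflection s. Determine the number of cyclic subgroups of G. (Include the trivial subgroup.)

19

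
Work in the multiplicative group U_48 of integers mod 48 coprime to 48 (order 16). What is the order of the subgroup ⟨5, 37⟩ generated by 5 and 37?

8

|⟨5⟩| = 4 and |⟨37⟩| = 4, so |H| is a multiple of lcm(4, 4) = 4 and divides |G| = 16.
Closing under the operation: H = {1, 5, 13, 17, 25, 29, 37, 41}, so |H| = 8.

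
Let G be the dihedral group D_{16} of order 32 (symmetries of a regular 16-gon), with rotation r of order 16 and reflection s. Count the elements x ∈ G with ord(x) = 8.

4

The elements of order 8 are: r^2, r^6, r^10, r^14.
That's 4.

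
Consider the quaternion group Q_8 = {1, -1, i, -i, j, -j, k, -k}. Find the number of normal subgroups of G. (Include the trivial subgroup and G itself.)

6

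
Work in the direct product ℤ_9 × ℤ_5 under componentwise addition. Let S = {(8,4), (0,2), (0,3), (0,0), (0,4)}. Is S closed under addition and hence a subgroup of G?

No

(0,4) ∈ S but its inverse (0,1) ∉ S, so S is not a subgroup.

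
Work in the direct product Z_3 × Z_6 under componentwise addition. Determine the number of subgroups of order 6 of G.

4

|G| = 18 and 6 | 18, so subgroups of order 6 are possible by Lagrange.
The subgroups of order 6 are: {(0,0), (0,1), (0,2), (0,3), (0,4), (0,5)}; {(0,0), (0,3), (1,0), (1,3), (2,0), (2,3)}; {(0,0), (0,3), (1,1), (1,4), (2,2), (2,5)}; {(0,0), (0,3), (1,2), (1,5), (2,1), (2,4)}.
So G has 4 subgroups of order 6.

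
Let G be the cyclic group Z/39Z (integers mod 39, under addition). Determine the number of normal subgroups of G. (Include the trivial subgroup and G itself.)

4

G is abelian, so every subgroup is normal.
G has 4 subgroups in total, hence 4 normal subgroups.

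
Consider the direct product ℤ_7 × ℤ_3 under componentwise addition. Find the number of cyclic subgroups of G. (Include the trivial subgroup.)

Group the elements of G by the cyclic subgroup they generate; each cyclic subgroup of order d accounts for φ(d) elements.
Cyclic subgroups by order — order 1: 1; order 3: 1; order 7: 1; order 21: 1.
Total: 4.

4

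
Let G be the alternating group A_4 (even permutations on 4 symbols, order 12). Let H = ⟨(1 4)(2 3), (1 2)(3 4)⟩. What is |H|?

4

|⟨(1 4)(2 3)⟩| = 2 and |⟨(1 2)(3 4)⟩| = 2, so |H| is a multiple of lcm(2, 2) = 2 and divides |G| = 12.
Closing under the operation: H = {e, (1 2)(3 4), (1 3)(2 4), (1 4)(2 3)}, so |H| = 4.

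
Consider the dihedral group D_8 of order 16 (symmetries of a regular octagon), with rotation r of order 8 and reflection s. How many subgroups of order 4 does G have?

5

|G| = 16 and 4 | 16, so subgroups of order 4 are possible by Lagrange.
The subgroups of order 4 are: {e, r^2, r^4, r^6}; {e, r^4, r^2s, r^6s}; {e, r^4, r^3s, r^7s}; {e, r^4, s, r^4s}; … (5 in all).
So G has 5 subgroups of order 4.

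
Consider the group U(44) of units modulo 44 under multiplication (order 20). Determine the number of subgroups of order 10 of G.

|G| = 20 and 10 | 20, so subgroups of order 10 are possible by Lagrange.
The subgroups of order 10 are: {1, 5, 9, 13, 17, 21, 25, 29, 37, 41}; {1, 3, 5, 9, 15, 23, 25, 27, 31, 37}; {1, 5, 7, 9, 19, 25, 35, 37, 39, 43}.
So G has 3 subgroups of order 10.

3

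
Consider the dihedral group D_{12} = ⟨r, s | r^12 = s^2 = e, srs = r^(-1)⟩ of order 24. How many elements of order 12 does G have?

4

The elements of order 12 are: r, r^5, r^7, r^11.
That's 4.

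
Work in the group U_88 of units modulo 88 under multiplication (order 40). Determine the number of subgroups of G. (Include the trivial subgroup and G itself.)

32

|G| = 40, so by Lagrange every subgroup order divides 40. Divisors: 1, 2, 4, 5, 8, 10, 20, 40.
Subgroups by order — order 1: 1; order 2: 7; order 4: 7; order 5: 1; order 8: 1; order 10: 7; order 20: 7; order 40: 1.
Total: 1 + 7 + 7 + 1 + 1 + 7 + 7 + 1 = 32.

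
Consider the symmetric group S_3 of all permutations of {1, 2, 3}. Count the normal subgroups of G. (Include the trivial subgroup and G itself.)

3

G has 6 subgroups. Checking conjugation-invariance by order — order 1: 1/1 normal; order 2: 0/3 normal; order 3: 1/1 normal; order 6: 1/1 normal.
Total normal subgroups: 3.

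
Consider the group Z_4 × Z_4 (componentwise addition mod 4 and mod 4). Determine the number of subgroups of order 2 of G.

|G| = 16 and 2 | 16, so subgroups of order 2 are possible by Lagrange.
The subgroups of order 2 are: {(0,0), (0,2)}; {(0,0), (2,0)}; {(0,0), (2,2)}.
So G has 3 subgroups of order 2.

3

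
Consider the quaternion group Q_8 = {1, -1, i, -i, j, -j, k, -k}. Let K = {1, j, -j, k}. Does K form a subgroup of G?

No

k ∈ K but its inverse -k ∉ K, so K is not a subgroup.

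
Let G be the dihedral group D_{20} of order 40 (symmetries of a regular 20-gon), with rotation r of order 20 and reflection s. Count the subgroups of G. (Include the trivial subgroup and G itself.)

|G| = 40, so by Lagrange every subgroup order divides 40. Divisors: 1, 2, 4, 5, 8, 10, 20, 40.
Subgroups by order — order 1: 1; order 2: 21; order 4: 11; order 5: 1; order 8: 5; order 10: 5; order 20: 3; order 40: 1.
Total: 1 + 21 + 11 + 1 + 5 + 5 + 3 + 1 = 48.

48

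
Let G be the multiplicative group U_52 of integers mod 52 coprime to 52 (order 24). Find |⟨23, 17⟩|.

|⟨23⟩| = 6 and |⟨17⟩| = 6, so |H| is a multiple of lcm(6, 6) = 6 and divides |G| = 24.
Closing under the operation: H = {1, 3, 9, 17, 23, 25, 27, 29, 35, 43, 49, 51}, so |H| = 12.

12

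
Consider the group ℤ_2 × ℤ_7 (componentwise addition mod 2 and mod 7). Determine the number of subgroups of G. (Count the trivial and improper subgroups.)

4

|G| = 14, so by Lagrange every subgroup order divides 14. Divisors: 1, 2, 7, 14.
Subgroups by order — order 1: 1; order 2: 1; order 7: 1; order 14: 1.
Total: 1 + 1 + 1 + 1 = 4.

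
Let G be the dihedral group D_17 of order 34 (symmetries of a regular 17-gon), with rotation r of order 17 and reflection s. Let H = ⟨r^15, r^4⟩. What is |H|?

|⟨r^15⟩| = 17 and |⟨r^4⟩| = 17, so |H| is a multiple of lcm(17, 17) = 17 and divides |G| = 34.
Closing under the operation: H = {e, r, r^2, r^3, r^4, r^5, r^6, r^7, r^8, r^9, r^10, r^11, r^12, r^13, r^14, r^15, r^16}, so |H| = 17.

17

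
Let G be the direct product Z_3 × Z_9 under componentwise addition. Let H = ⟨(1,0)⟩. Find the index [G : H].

|⟨(1,0)⟩| = 3 and |G| = 27.
By Lagrange, [G : H] = |G|/|H| = 27/3 = 9.

9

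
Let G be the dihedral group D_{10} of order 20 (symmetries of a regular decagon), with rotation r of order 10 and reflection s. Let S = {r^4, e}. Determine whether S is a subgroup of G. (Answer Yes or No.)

r^4 ∈ S but its inverse r^6 ∉ S, so S is not a subgroup.

No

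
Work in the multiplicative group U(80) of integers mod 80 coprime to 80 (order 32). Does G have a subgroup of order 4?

4 | 32. A subgroup of order 4 is {1, 11, 41, 51}.

Yes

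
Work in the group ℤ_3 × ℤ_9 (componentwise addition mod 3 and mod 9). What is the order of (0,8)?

9

The order of (0,8) in Z_3 × Z_9 is lcm(ord(0) in Z_3, ord(8) in Z_9).
ord(0) = 1 and ord(8) = 9, so |⟨(0,8)⟩| = lcm(1, 9) = 9.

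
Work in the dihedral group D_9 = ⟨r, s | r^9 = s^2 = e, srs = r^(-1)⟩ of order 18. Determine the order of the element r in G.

9

Computing powers of r: the smallest k with (r)^k = e is k = 9.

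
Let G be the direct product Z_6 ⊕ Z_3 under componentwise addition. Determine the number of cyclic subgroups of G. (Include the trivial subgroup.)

10

Group the elements of G by the cyclic subgroup they generate; each cyclic subgroup of order d accounts for φ(d) elements.
Cyclic subgroups by order — order 1: 1; order 2: 1; order 3: 4; order 6: 4.
Total: 10.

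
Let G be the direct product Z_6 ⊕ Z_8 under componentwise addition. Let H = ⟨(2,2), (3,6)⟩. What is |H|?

24

|⟨(2,2)⟩| = 12 and |⟨(3,6)⟩| = 4, so |H| is a multiple of lcm(12, 4) = 12 and divides |G| = 48.
Closing under the operation: H = {(0,0), (0,2), (0,4), (0,6), (1,0), (1,2), (1,4), (1,6), (2,0), (2,2), (2,4), (2,6), (3,0), (3,2), (3,4), (3,6), (4,0), (4,2), (4,4), (4,6), (5,0), (5,2), (5,4), (5,6)}, so |H| = 24.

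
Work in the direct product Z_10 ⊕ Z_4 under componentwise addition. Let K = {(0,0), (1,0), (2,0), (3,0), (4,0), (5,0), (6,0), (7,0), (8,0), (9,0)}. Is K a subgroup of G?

Yes

|K| = 10 divides |G| = 40, consistent with Lagrange.
K contains the identity, every element's inverse is in K, and K is closed under +: it is a subgroup.
In fact K = ⟨(9,0)⟩.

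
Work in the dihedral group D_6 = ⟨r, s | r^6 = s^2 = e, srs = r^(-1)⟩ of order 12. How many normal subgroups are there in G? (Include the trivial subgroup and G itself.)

7

G has 16 subgroups. Checking conjugation-invariance by order — order 1: 1/1 normal; order 2: 1/7 normal; order 3: 1/1 normal; order 4: 0/3 normal; order 6: 3/3 normal; order 12: 1/1 normal.
Total normal subgroups: 7.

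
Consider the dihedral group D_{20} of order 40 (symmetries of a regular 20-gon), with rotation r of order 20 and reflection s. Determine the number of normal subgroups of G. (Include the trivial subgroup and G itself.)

9

G has 48 subgroups. Checking conjugation-invariance by order — order 1: 1/1 normal; order 2: 1/21 normal; order 4: 1/11 normal; order 5: 1/1 normal; order 8: 0/5 normal; order 10: 1/5 normal; order 20: 3/3 normal; order 40: 1/1 normal.
Total normal subgroups: 9.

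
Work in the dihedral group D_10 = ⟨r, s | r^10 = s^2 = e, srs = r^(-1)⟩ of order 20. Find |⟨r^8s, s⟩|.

10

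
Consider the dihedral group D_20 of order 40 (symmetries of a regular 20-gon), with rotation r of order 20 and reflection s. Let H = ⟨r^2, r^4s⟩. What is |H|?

|⟨r^2⟩| = 10 and |⟨r^4s⟩| = 2, so |H| is a multiple of lcm(10, 2) = 10 and divides |G| = 40.
Closing under the operation: H = {e, r^2, r^4, r^6, r^8, r^10, r^12, r^14, r^16, r^18, s, r^2s, r^4s, r^6s, r^8s, r^10s, r^12s, r^14s, r^16s, r^18s}, so |H| = 20.

20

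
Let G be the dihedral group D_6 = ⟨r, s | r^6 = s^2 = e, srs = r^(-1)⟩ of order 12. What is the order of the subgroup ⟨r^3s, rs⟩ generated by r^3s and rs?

|⟨r^3s⟩| = 2 and |⟨rs⟩| = 2, so |H| is a multiple of lcm(2, 2) = 2 and divides |G| = 12.
Closing under the operation: H = {e, r^2, r^4, rs, r^3s, r^5s}, so |H| = 6.

6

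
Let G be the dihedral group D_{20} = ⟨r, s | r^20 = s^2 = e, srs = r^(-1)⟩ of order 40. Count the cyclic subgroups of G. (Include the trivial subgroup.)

26

Each element a generates a cyclic subgroup ⟨a⟩; distinct elements may generate the same one (a cyclic group of order d has φ(d) generators).
Cyclic subgroups by order — order 1: 1; order 2: 21; order 4: 1; order 5: 1; order 10: 1; order 20: 1.
Total: 26.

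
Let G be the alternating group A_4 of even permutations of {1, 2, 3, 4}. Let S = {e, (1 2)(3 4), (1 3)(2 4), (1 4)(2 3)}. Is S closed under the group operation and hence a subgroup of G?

Yes

|S| = 4 divides |G| = 12, consistent with Lagrange.
S contains the identity, every element's inverse is in S, and S is closed under ∘: it is a subgroup.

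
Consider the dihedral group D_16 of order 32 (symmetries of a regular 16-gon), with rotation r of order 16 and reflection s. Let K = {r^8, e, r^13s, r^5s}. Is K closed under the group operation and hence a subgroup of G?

Yes

|K| = 4 divides |G| = 32, consistent with Lagrange.
K contains the identity, every element's inverse is in K, and K is closed under ·: it is a subgroup.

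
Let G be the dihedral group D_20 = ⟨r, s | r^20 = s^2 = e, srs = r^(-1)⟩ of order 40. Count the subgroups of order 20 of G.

|G| = 40 and 20 | 40, so subgroups of order 20 are possible by Lagrange.
The subgroups of order 20 are: {e, r, r^2, r^3, r^4, r^5, r^6, r^7, r^8, r^9, r^10, r^11, r^12, r^13, r^14, r^15, r^16, r^17, r^18, r^19}; {e, r^2, r^4, r^6, r^8, r^10, r^12, r^14, r^16, r^18, s, r^2s, r^4s, r^6s, r^8s, r^10s, r^12s, r^14s, r^16s, r^18s}; {e, r^2, r^4, r^6, r^8, r^10, r^12, r^14, r^16, r^18, rs, r^3s, r^5s, r^7s, r^9s, r^11s, r^13s, r^15s, r^17s, r^19s}.
So G has 3 subgroups of order 20.

3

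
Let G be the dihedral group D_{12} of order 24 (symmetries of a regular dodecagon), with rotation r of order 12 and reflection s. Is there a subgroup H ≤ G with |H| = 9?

9 does not divide |G| = 24, so by Lagrange no subgroup of order 9 exists.

No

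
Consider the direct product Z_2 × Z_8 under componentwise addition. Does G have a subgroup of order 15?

15 does not divide |G| = 16, so by Lagrange no subgroup of order 15 exists.

No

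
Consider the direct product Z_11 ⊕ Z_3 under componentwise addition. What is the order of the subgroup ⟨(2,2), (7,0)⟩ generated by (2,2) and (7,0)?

|⟨(2,2)⟩| = 33 and |⟨(7,0)⟩| = 11, so |H| is a multiple of lcm(33, 11) = 33 and divides |G| = 33.
Closing {(2,2), (7,0)} under the group operation gives all of G, so |H| = 33.

33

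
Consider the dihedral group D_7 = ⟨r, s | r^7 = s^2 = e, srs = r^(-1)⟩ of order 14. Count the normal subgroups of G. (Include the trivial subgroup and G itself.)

G has 10 subgroups. Checking conjugation-invariance by order — order 1: 1/1 normal; order 2: 0/7 normal; order 7: 1/1 normal; order 14: 1/1 normal.
Total normal subgroups: 3.

3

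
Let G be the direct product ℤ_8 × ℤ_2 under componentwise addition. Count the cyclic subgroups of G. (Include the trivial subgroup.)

Each element a generates a cyclic subgroup ⟨a⟩; distinct elements may generate the same one (a cyclic group of order d has φ(d) generators).
Cyclic subgroups by order — order 1: 1; order 2: 3; order 4: 2; order 8: 2.
Total: 8.

8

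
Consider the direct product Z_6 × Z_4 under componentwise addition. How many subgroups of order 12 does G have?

3

|G| = 24 and 12 | 24, so subgroups of order 12 are possible by Lagrange.
The subgroups of order 12 are: {(0,0), (0,1), (0,2), (0,3), (2,0), (2,1), (2,2), (2,3), (4,0), (4,1), (4,2), (4,3)}; {(0,0), (0,2), (1,0), (1,2), (2,0), (2,2), (3,0), (3,2), (4,0), (4,2), (5,0), (5,2)}; {(0,0), (0,2), (1,1), (1,3), (2,0), (2,2), (3,1), (3,3), (4,0), (4,2), (5,1), (5,3)}.
So G has 3 subgroups of order 12.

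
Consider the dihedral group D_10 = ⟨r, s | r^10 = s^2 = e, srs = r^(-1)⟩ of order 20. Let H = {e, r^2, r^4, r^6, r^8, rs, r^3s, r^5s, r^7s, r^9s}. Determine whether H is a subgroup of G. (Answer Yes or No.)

Yes

|H| = 10 divides |G| = 20, consistent with Lagrange.
H contains the identity, every element's inverse is in H, and H is closed under ·: it is a subgroup.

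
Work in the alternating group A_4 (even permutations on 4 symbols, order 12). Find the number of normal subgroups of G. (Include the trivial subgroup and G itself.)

G has 10 subgroups. Checking conjugation-invariance by order — order 1: 1/1 normal; order 2: 0/3 normal; order 3: 0/4 normal; order 4: 1/1 normal; order 12: 1/1 normal.
Total normal subgroups: 3.

3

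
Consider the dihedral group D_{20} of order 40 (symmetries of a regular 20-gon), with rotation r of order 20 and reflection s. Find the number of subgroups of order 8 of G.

|G| = 40 and 8 | 40, so subgroups of order 8 are possible by Lagrange.
The subgroups of order 8 are: {e, r^5, r^10, r^15, s, r^5s, r^10s, r^15s}; {e, r^5, r^10, r^15, rs, r^6s, r^11s, r^16s}; {e, r^5, r^10, r^15, r^2s, r^7s, r^12s, r^17s}; {e, r^5, r^10, r^15, r^3s, r^8s, r^13s, r^18s}; … (5 in all).
So G has 5 subgroups of order 8.

5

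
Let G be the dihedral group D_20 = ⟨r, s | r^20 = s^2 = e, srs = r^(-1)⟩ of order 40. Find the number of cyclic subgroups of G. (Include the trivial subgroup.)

26

Group the elements of G by the cyclic subgroup they generate; each cyclic subgroup of order d accounts for φ(d) elements.
Cyclic subgroups by order — order 1: 1; order 2: 21; order 4: 1; order 5: 1; order 10: 1; order 20: 1.
Total: 26.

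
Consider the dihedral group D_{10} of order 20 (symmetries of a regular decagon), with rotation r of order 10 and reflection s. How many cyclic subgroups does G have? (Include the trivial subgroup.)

14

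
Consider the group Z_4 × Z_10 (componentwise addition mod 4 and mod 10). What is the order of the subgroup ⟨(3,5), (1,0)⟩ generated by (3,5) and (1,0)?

8

|⟨(3,5)⟩| = 4 and |⟨(1,0)⟩| = 4, so |H| is a multiple of lcm(4, 4) = 4 and divides |G| = 40.
Closing under the operation: H = {(0,0), (0,5), (1,0), (1,5), (2,0), (2,5), (3,0), (3,5)}, so |H| = 8.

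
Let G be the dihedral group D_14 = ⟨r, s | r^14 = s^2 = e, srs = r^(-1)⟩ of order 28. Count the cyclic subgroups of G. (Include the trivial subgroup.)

18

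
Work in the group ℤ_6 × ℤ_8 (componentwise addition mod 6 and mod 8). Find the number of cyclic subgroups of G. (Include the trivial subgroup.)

Each element a generates a cyclic subgroup ⟨a⟩; distinct elements may generate the same one (a cyclic group of order d has φ(d) generators).
Cyclic subgroups by order — order 1: 1; order 2: 3; order 3: 1; order 4: 2; order 6: 3; order 8: 2; order 12: 2; order 24: 2.
Total: 16.

16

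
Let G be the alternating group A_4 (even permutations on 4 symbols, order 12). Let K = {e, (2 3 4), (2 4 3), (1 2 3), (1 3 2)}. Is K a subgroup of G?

No

|K| = 5 does not divide |G| = 12, so by Lagrange K is not a subgroup.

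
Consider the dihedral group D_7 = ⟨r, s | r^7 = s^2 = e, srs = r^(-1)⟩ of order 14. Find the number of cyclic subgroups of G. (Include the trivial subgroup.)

9

A cyclic subgroup of order d is generated by each of its φ(d) elements of order d, so the cyclic subgroups of order d number (#elements of order d)/φ(d).
Cyclic subgroups by order — order 1: 1; order 2: 7; order 7: 1.
Total: 9.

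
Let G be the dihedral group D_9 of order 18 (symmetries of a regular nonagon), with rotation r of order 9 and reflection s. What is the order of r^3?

Computing powers of r^3: the smallest k with (r^3)^k = e is k = 3.

3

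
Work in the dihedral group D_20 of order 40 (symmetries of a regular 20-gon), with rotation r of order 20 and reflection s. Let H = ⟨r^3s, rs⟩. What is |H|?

20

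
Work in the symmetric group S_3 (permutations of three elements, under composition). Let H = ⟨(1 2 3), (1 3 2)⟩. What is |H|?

3

|⟨(1 2 3)⟩| = 3 and |⟨(1 3 2)⟩| = 3, so |H| is a multiple of lcm(3, 3) = 3 and divides |G| = 6.
Closing under the operation: H = {e, (1 2 3), (1 3 2)}, so |H| = 3.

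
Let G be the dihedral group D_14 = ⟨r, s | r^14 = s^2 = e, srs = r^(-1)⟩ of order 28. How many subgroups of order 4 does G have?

|G| = 28 and 4 | 28, so subgroups of order 4 are possible by Lagrange.
The subgroups of order 4 are: {e, r^7, r^3s, r^10s}; {e, r^7, r^4s, r^11s}; {e, r^7, r^5s, r^12s}; {e, r^7, r^6s, r^13s}; … (7 in all).
So G has 7 subgroups of order 4.

7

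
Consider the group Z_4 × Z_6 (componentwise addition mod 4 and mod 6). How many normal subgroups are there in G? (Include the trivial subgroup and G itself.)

16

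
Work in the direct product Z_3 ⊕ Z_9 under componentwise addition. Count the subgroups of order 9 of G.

4

|G| = 27 and 9 | 27, so subgroups of order 9 are possible by Lagrange.
The subgroups of order 9 are: {(0,0), (0,1), (0,2), (0,3), (0,4), (0,5), (0,6), (0,7), (0,8)}; {(0,0), (0,3), (0,6), (1,0), (1,3), (1,6), (2,0), (2,3), (2,6)}; {(0,0), (0,3), (0,6), (1,1), (1,4), (1,7), (2,2), (2,5), (2,8)}; {(0,0), (0,3), (0,6), (1,2), (1,5), (1,8), (2,1), (2,4), (2,7)}.
So G has 4 subgroups of order 9.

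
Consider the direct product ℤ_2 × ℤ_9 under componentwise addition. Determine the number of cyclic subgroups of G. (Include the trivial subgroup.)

6

Group the elements of G by the cyclic subgroup they generate; each cyclic subgroup of order d accounts for φ(d) elements.
Cyclic subgroups by order — order 1: 1; order 2: 1; order 3: 1; order 6: 1; order 9: 1; order 18: 1.
Total: 6.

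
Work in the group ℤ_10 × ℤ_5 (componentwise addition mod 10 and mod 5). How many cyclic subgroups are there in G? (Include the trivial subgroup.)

14

Each element a generates a cyclic subgroup ⟨a⟩; distinct elements may generate the same one (a cyclic group of order d has φ(d) generators).
Cyclic subgroups by order — order 1: 1; order 2: 1; order 5: 6; order 10: 6.
Total: 14.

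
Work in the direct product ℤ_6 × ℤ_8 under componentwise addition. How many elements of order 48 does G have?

0

An element (a,b) has order lcm(ord(a), ord(b)); count pairs with lcm equal to 48.
Enumerating gives 0 such elements.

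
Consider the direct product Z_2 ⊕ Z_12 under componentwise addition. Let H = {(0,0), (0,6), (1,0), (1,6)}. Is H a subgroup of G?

Yes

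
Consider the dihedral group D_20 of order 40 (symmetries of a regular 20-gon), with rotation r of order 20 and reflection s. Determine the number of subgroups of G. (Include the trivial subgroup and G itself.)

|G| = 40, so by Lagrange every subgroup order divides 40. Divisors: 1, 2, 4, 5, 8, 10, 20, 40.
Subgroups by order — order 1: 1; order 2: 21; order 4: 11; order 5: 1; order 8: 5; order 10: 5; order 20: 3; order 40: 1.
Total: 1 + 21 + 11 + 1 + 5 + 5 + 3 + 1 = 48.

48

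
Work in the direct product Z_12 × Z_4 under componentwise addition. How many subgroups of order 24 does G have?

3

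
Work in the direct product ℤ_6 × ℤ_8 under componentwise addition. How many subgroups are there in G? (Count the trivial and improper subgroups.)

22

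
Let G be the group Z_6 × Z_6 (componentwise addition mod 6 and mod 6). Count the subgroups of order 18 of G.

3

|G| = 36 and 18 | 36, so subgroups of order 18 are possible by Lagrange.
The subgroups of order 18 are: {(0,0), (0,1), (0,2), (0,3), (0,4), (0,5), (2,0), (2,1), (2,2), (2,3), (2,4), (2,5), (4,0), (4,1), (4,2), (4,3), (4,4), (4,5)}; {(0,0), (0,2), (0,4), (1,0), (1,2), (1,4), (2,0), (2,2), (2,4), (3,0), (3,2), (3,4), (4,0), (4,2), (4,4), (5,0), (5,2), (5,4)}; {(0,0), (0,2), (0,4), (1,1), (1,3), (1,5), (2,0), (2,2), (2,4), (3,1), (3,3), (3,5), (4,0), (4,2), (4,4), (5,1), (5,3), (5,5)}.
So G has 3 subgroups of order 18.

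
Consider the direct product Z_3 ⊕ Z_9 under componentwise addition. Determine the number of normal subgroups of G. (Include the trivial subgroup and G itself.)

G is abelian, so every subgroup is normal.
G has 10 subgroups in total, hence 10 normal subgroups.

10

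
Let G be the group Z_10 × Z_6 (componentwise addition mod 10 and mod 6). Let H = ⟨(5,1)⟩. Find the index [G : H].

10

|⟨(5,1)⟩| = 6 and |G| = 60.
By Lagrange, [G : H] = |G|/|H| = 60/6 = 10.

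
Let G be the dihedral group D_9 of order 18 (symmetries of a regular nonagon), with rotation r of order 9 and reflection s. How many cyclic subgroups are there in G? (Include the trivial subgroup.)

A cyclic subgroup of order d is generated by each of its φ(d) elements of order d, so the cyclic subgroups of order d number (#elements of order d)/φ(d).
Cyclic subgroups by order — order 1: 1; order 2: 9; order 3: 1; order 9: 1.
Total: 12.

12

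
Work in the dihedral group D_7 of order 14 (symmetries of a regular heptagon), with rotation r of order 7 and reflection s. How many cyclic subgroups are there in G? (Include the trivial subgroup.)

9

Group the elements of G by the cyclic subgroup they generate; each cyclic subgroup of order d accounts for φ(d) elements.
Cyclic subgroups by order — order 1: 1; order 2: 7; order 7: 1.
Total: 9.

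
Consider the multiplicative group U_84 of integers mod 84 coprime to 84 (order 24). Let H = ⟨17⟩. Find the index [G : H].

4

|⟨17⟩| = 6 and |G| = 24.
By Lagrange, [G : H] = |G|/|H| = 24/6 = 4.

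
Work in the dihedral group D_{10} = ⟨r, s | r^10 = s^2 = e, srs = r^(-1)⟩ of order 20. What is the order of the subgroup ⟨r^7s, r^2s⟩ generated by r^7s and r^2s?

4

|⟨r^7s⟩| = 2 and |⟨r^2s⟩| = 2, so |H| is a multiple of lcm(2, 2) = 2 and divides |G| = 20.
Closing under the operation: H = {e, r^5, r^2s, r^7s}, so |H| = 4.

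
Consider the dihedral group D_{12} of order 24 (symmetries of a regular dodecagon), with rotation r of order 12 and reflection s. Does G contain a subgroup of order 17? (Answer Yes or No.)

17 does not divide |G| = 24, so by Lagrange no subgroup of order 17 exists.

No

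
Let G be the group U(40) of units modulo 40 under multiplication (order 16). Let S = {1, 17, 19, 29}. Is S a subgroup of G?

17 ∈ S but its inverse 33 ∉ S, so S is not a subgroup.

No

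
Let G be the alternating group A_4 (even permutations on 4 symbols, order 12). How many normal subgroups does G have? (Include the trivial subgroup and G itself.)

3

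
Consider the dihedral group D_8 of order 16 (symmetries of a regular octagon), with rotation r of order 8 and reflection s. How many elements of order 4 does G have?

2

The elements of order 4 are: r^2, r^6.
That's 2.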